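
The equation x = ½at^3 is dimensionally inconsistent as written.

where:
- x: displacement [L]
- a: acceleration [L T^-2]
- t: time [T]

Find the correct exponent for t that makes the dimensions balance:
The exponent of t should be 2: x = ½at^2

The LHS x has dimensions [L]; t has dimensions [T].
As written, the RHS ½at^3 (exponent 3 on t) has dimensions [L T], which does not match.
With exponent 2, the RHS ½at^2 has dimensions [L], matching the LHS.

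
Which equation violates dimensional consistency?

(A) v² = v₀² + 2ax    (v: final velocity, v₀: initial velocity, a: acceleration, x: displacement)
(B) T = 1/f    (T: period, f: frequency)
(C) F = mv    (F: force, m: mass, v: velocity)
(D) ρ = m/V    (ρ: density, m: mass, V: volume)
(C) F = mv

The equation (C) F = mv is dimensionally incorrect.

LHS (F): [L M T^-2]
RHS (mv): [L M T^-1] ✗

The dimensions do not match. The other three equations balance.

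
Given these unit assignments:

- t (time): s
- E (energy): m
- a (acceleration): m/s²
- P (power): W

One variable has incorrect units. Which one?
E

The variable E (energy) should have units J, not m.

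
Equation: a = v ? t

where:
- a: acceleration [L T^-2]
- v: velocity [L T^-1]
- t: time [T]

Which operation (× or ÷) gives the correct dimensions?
division (÷): a = v ÷ t

a [L T^-2]; v [L T^-1]; t [T].
v × t → [L] ✗
v ÷ t → [L T^-2] ✓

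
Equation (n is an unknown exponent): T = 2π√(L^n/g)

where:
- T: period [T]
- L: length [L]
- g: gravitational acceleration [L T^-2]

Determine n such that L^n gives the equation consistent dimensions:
n = 1

T has dimensions [T]; L has dimensions [L].
With n = 1: 2π√(L^1/g) has dimensions [T], matching the LHS ✓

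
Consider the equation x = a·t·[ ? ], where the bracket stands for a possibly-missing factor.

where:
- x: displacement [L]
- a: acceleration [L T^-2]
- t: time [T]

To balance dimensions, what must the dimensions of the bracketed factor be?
[T] — time (e.g. t)

x has dimensions [L]; a·t has dimensions [L T^-1].
The bracketed factor must supply [L] / [L T^-1] = [T].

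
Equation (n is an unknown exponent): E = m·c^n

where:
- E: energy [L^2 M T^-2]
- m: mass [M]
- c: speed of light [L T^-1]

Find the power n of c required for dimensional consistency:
n = 2

E has dimensions [L^2 M T^-2]; c has dimensions [L T^-1].
The rest of the RHS has dimensions [M], so c^n must supply [L^2 T^-2].
With n = 2: m·c^2 has dimensions [L^2 M T^-2], matching the LHS ✓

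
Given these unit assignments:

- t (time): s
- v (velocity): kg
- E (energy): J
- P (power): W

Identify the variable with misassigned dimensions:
v

The variable v (velocity) should have units m/s, not kg.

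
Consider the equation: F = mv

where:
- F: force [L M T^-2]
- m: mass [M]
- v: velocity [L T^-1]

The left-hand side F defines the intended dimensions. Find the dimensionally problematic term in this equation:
The right-hand side term mv

F has dimensions [L M T^-2], but mv has dimensions [L M T^-1], so the term mv is dimensionally wrong for F.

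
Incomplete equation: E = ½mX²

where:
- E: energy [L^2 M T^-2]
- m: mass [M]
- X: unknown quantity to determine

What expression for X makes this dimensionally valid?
X = v (velocity), dimensions [L T^-1]

E has dimensions [L^2 M T^-2]; the rest of the RHS (½m) has dimensions [M].
So X² must have dimensions [L^2 T^-2], i.e. X has dimensions [L T^-1] — X = v (velocity).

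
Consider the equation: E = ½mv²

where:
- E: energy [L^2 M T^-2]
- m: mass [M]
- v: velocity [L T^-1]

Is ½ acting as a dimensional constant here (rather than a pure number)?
No

E has dimensions [L^2 M T^-2] and mv² already has dimensions [L^2 M T^-2], so the equation balances without ½ contributing any dimensions. ½ is a pure (dimensionless) number; changing or removing it would not affect dimensional consistency.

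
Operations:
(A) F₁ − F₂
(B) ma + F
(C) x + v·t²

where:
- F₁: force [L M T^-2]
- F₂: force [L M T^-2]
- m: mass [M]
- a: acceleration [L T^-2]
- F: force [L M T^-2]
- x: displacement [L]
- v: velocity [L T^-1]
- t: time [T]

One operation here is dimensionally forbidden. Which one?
(C) x + v·t²

(A) F₁ − F₂: F₁ [L M T^-2] and F₂ [L M T^-2] — same dimensions ✓
(B) ma + F: ma [L M T^-2] and F [L M T^-2] — same dimensions ✓
(C) x + v·t²: x [L] and v·t² [L T] — different dimensions cannot be added/subtracted ✗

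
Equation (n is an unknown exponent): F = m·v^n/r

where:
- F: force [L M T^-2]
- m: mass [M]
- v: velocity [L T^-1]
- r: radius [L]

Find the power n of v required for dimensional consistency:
n = 2

F has dimensions [L M T^-2]; v has dimensions [L T^-1].
The rest of the RHS has dimensions [L^-1 M], so v^n must supply [L^2 T^-2].
With n = 2: m·v^2/r has dimensions [L M T^-2], matching the LHS ✓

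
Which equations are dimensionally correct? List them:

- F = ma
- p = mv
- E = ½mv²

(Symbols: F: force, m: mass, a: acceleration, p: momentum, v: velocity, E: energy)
Dimensionally correct: F = ma, p = mv, E = ½mv²
Dimensionally incorrect: none
Ordered (correct first, then incorrect): F = ma, p = mv, E = ½mv²

- F = ma: LHS [L M T^-2], RHS [L M T^-2] → correct ✓
- p = mv: LHS [L M T^-1], RHS [L M T^-1] → correct ✓
- E = ½mv²: LHS [L^2 M T^-2], RHS [L^2 M T^-2] → correct ✓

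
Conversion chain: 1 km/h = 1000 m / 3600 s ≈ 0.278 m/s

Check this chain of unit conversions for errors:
The chain is correct (no errors).

Correct: 1 km = 1000 m, 1 h = 3600 s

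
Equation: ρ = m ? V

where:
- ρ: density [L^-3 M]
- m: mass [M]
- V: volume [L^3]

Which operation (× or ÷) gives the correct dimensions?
division (÷): ρ = m ÷ V

ρ [L^-3 M]; m [M]; V [L^3].
m × V → [L^3 M] ✗
m ÷ V → [L^-3 M] ✓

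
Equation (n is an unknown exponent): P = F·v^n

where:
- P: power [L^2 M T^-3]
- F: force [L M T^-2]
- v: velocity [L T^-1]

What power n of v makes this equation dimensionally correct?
n = 1

P has dimensions [L^2 M T^-3]; v has dimensions [L T^-1].
The rest of the RHS has dimensions [L M T^-2], so v^n must supply [L T^-1].
With n = 1: F·v^1 has dimensions [L^2 M T^-3], matching the LHS ✓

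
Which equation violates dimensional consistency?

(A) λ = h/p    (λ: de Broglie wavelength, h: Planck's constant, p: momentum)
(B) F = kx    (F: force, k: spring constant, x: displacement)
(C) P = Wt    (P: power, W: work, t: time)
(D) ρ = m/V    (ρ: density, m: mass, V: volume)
(C) P = Wt

The equation (C) P = Wt is dimensionally incorrect.

LHS (P): [L^2 M T^-3]
RHS (Wt): [L^2 M T^-1] ✗

The dimensions do not match. The other three equations balance.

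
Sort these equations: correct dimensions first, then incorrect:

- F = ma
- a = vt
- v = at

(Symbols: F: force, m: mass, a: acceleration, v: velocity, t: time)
Dimensionally correct: F = ma, v = at
Dimensionally incorrect: a = vt
Ordered (correct first, then incorrect): F = ma, v = at, a = vt

- F = ma: LHS [L M T^-2], RHS [L M T^-2] → correct ✓
- a = vt: LHS [L T^-2], RHS [L] → incorrect ✗
- v = at: LHS [L T^-1], RHS [L T^-1] → correct ✓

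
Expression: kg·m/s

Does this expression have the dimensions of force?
No

The expression kg·m/s has dimensions [L M T^-1], but force has dimensions [L M T^-2].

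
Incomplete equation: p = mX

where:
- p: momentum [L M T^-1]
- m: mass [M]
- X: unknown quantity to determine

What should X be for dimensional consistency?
X = v (velocity), dimensions [L T^-1]

p has dimensions [L M T^-1]; the rest of the RHS (m) has dimensions [M].
So X must have dimensions [L T^-1] — X = v (velocity).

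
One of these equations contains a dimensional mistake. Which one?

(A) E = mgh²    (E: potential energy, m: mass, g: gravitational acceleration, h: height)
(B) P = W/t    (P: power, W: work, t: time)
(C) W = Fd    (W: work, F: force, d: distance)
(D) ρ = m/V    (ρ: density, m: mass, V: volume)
(A) E = mgh²

The equation (A) E = mgh² is dimensionally incorrect.

LHS (E): [L^2 M T^-2]
RHS (mgh²): [L^3 M T^-2] ✗

The dimensions do not match. The other three equations balance.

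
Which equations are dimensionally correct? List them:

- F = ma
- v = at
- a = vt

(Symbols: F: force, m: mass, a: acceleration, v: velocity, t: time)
Dimensionally correct: F = ma, v = at
Dimensionally incorrect: a = vt
Ordered (correct first, then incorrect): F = ma, v = at, a = vt

- F = ma: LHS [L M T^-2], RHS [L M T^-2] → correct ✓
- v = at: LHS [L T^-1], RHS [L T^-1] → correct ✓
- a = vt: LHS [L T^-2], RHS [L] → incorrect ✗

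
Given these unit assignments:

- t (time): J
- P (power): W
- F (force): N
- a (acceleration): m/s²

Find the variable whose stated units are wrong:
t

The variable t (time) should have units s, not J.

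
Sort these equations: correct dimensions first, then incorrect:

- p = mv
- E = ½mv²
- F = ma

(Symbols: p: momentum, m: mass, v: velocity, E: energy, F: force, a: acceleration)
Dimensionally correct: p = mv, E = ½mv², F = ma
Dimensionally incorrect: none
Ordered (correct first, then incorrect): p = mv, E = ½mv², F = ma

- p = mv: LHS [L M T^-1], RHS [L M T^-1] → correct ✓
- E = ½mv²: LHS [L^2 M T^-2], RHS [L^2 M T^-2] → correct ✓
- F = ma: LHS [L M T^-2], RHS [L M T^-2] → correct ✓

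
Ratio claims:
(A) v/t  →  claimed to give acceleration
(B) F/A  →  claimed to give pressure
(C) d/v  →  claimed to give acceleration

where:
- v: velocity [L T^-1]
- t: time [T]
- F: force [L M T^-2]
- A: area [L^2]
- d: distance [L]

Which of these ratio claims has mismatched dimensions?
(C) d/v does not give acceleration

(A) v/t: [L T^-2] = acceleration [L T^-2] ✓
(B) F/A: [L^-1 M T^-2] = pressure [L^-1 M T^-2] ✓
(C) d/v: [T] ≠ acceleration [L T^-2] ✗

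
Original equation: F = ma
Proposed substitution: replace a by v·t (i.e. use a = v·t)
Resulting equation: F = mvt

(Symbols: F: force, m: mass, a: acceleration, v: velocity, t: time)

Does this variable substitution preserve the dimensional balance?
No

[a] = [L T^-2] and [v·t] = [L]. These differ, so the substitution replaces a quantity by one of different dimensions and the result F = mvt has LHS [L M T^-2] vs RHS [L M] — inconsistent.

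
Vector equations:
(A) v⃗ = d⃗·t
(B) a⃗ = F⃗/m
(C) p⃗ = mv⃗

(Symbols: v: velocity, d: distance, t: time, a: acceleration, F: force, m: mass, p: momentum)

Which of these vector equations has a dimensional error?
(A) v⃗ = d⃗·t

(A) v⃗ = d⃗·t: LHS [L T^-1], RHS [L T] ✗ — velocity is displacement per time; should be d⃗/t
(B) a⃗ = F⃗/m: LHS [L T^-2], RHS [L T^-2] ✓ — force (vector) divided by mass (scalar)
(C) p⃗ = mv⃗: LHS [L M T^-1], RHS [L M T^-1] ✓ — mass (scalar) times velocity (vector)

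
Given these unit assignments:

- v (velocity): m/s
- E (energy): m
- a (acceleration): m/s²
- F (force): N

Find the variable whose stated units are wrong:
E

The variable E (energy) should have units J, not m.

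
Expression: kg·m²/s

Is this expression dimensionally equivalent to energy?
No

The expression kg·m²/s has dimensions [L^2 M T^-1], but energy has dimensions [L^2 M T^-2].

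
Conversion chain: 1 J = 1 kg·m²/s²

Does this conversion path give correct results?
The chain is correct (no errors).

Correct: Joule is defined as kg·m²/s²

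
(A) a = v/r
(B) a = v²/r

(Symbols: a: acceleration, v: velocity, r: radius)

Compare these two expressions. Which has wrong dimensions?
(A)

(A) a = v/r: LHS [L T^-2], RHS [T^-1] ✗
(B) a = v²/r: LHS [L T^-2], RHS [L T^-2] ✓

Expression (A) a = v/r is dimensionally incorrect.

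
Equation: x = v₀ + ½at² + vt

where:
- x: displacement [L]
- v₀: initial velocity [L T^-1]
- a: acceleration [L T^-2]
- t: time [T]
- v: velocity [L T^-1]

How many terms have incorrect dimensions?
1

LHS x: [L]
- v₀: [L T^-1] ✗
- ½at²: [L] ✓
- vt: [L] ✓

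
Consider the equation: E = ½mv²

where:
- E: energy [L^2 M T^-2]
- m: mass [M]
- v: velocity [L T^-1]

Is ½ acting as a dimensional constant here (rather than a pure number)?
No

E has dimensions [L^2 M T^-2] and mv² already has dimensions [L^2 M T^-2], so the equation balances without ½ contributing any dimensions. ½ is a pure (dimensionless) number; changing or removing it would not affect dimensional consistency.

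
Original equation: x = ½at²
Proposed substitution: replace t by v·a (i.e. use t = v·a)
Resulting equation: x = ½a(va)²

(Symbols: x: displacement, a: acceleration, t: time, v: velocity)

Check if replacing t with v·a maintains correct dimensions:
No

[t] = [T] and [v·a] = [L^2 T^-3]. These differ, so the substitution replaces a quantity by one of different dimensions and the result x = ½a(va)² has LHS [L] vs RHS [L^5 T^-8] — inconsistent.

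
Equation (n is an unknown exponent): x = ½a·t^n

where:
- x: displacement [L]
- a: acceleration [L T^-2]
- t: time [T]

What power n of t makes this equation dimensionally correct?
n = 2

x has dimensions [L]; t has dimensions [T].
The rest of the RHS has dimensions [L T^-2], so t^n must supply [T^2].
With n = 2: ½a·t^2 has dimensions [L], matching the LHS ✓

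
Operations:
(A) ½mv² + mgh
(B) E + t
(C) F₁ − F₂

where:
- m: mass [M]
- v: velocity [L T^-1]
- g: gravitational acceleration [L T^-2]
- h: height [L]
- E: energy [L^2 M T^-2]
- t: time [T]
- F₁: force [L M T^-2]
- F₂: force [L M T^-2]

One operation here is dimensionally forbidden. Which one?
(B) E + t

(A) ½mv² + mgh: ½mv² [L^2 M T^-2] and mgh [L^2 M T^-2] — same dimensions ✓
(B) E + t: E [L^2 M T^-2] and t [T] — different dimensions cannot be added/subtracted ✗
(C) F₁ − F₂: F₁ [L M T^-2] and F₂ [L M T^-2] — same dimensions ✓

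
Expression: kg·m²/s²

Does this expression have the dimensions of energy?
Yes

The expression kg·m²/s² has dimensions [L^2 M T^-2], which is exactly energy [L^2 M T^-2].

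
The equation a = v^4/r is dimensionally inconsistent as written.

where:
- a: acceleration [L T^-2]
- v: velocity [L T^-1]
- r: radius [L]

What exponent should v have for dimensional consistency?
The exponent of v should be 2: a = v^2/r

The LHS a has dimensions [L T^-2]; v has dimensions [L T^-1].
As written, the RHS v^4/r (exponent 4 on v) has dimensions [L^3 T^-4], which does not match.
With exponent 2, the RHS v^2/r has dimensions [L T^-2], matching the LHS.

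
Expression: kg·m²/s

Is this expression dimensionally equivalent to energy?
No

The expression kg·m²/s has dimensions [L^2 M T^-1], but energy has dimensions [L^2 M T^-2].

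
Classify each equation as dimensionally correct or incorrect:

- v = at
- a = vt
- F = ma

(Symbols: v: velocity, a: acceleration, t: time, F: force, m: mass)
Dimensionally correct: v = at, F = ma
Dimensionally incorrect: a = vt
Ordered (correct first, then incorrect): v = at, F = ma, a = vt

- v = at: LHS [L T^-1], RHS [L T^-1] → correct ✓
- a = vt: LHS [L T^-2], RHS [L] → incorrect ✗
- F = ma: LHS [L M T^-2], RHS [L M T^-2] → correct ✓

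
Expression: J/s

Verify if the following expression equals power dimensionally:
Yes

The expression J/s has dimensions [L^2 M T^-3], which is exactly power [L^2 M T^-3].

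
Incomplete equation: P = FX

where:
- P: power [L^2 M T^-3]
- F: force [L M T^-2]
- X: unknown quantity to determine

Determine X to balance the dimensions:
X = v (velocity), dimensions [L T^-1]

P has dimensions [L^2 M T^-3]; the rest of the RHS (F) has dimensions [L M T^-2].
So X must have dimensions [L T^-1] — X = v (velocity).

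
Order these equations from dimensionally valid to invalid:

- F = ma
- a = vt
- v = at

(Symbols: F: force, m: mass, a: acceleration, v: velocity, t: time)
Dimensionally correct: F = ma, v = at
Dimensionally incorrect: a = vt
Ordered (correct first, then incorrect): F = ma, v = at, a = vt

- F = ma: LHS [L M T^-2], RHS [L M T^-2] → correct ✓
- a = vt: LHS [L T^-2], RHS [L] → incorrect ✗
- v = at: LHS [L T^-1], RHS [L T^-1] → correct ✓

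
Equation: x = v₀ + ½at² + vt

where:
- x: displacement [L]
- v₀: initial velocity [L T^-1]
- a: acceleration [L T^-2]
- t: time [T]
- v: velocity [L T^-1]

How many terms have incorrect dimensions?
1

LHS x: [L]
- v₀: [L T^-1] ✗
- ½at²: [L] ✓
- vt: [L] ✓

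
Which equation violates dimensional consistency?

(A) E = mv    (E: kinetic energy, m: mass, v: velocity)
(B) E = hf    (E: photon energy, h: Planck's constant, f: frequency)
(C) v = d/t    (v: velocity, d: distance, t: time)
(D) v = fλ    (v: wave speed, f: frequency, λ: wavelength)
(A) E = mv

The equation (A) E = mv is dimensionally incorrect.

LHS (E): [L^2 M T^-2]
RHS (mv): [L M T^-1] ✗

The dimensions do not match. The other three equations balance.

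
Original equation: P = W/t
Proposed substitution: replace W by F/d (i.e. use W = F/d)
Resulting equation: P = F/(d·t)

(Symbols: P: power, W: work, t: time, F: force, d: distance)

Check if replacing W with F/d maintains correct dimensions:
No

[W] = [L^2 M T^-2] and [F/d] = [M T^-2]. These differ, so the substitution replaces a quantity by one of different dimensions and the result P = F/(d·t) has LHS [L^2 M T^-3] vs RHS [M T^-3] — inconsistent.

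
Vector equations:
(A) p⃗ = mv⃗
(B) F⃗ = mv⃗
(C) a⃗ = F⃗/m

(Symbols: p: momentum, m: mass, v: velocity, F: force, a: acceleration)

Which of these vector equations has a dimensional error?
(B) F⃗ = mv⃗

(A) p⃗ = mv⃗: LHS [L M T^-1], RHS [L M T^-1] ✓ — mass (scalar) times velocity (vector)
(B) F⃗ = mv⃗: LHS [L M T^-2], RHS [L M T^-1] ✗ — mass times velocity is momentum, not force; should be ma⃗
(C) a⃗ = F⃗/m: LHS [L T^-2], RHS [L T^-2] ✓ — force (vector) divided by mass (scalar)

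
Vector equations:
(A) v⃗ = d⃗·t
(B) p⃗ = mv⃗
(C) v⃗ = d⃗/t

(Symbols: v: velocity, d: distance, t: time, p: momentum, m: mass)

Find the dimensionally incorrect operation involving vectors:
(A) v⃗ = d⃗·t

(A) v⃗ = d⃗·t: LHS [L T^-1], RHS [L T] ✗ — velocity is displacement per time; should be d⃗/t
(B) p⃗ = mv⃗: LHS [L M T^-1], RHS [L M T^-1] ✓ — mass (scalar) times velocity (vector)
(C) v⃗ = d⃗/t: LHS [L T^-1], RHS [L T^-1] ✓ — displacement (vector) divided by time (scalar)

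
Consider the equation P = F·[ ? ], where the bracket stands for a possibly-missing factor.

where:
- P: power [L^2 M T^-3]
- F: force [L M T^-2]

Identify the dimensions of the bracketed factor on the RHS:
[L T^-1] — velocity (e.g. v)

P has dimensions [L^2 M T^-3]; F has dimensions [L M T^-2].
The bracketed factor must supply [L^2 M T^-3] / [L M T^-2] = [L T^-1].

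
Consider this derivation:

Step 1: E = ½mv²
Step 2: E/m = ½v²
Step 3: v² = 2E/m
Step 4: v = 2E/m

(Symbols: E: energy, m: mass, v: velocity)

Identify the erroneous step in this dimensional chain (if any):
Step 4

Step 1: E = ½mv² → LHS [L^2 M T^-2], RHS [L^2 M T^-2] ✓
Step 2: E/m = ½v² → LHS [L^2 T^-2], RHS [L^2 T^-2] ✓
Step 3: v² = 2E/m → LHS [L^2 T^-2], RHS [L^2 T^-2] ✓
Step 4: v = 2E/m → LHS [L T^-1], RHS [L^2 T^-2] ✗

The first dimensional inconsistency appears in step 4: v = 2E/m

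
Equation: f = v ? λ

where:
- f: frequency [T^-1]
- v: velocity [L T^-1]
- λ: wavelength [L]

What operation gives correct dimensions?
division (÷): f = v ÷ λ

f [T^-1]; v [L T^-1]; λ [L].
v × λ → [L^2 T^-1] ✗
v ÷ λ → [T^-1] ✓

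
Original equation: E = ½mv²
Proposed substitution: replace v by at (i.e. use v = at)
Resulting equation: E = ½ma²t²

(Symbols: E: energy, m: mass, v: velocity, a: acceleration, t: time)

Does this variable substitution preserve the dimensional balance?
Yes

[v] = [L T^-1] and [at] = [L T^-1]. These match, so the substitution replaces a quantity by one of the same dimensions and the result E = ½ma²t² has LHS [L^2 M T^-2] vs RHS [L^2 M T^-2] — still consistent.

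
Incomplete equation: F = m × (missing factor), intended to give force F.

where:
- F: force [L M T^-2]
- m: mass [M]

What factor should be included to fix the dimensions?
a (acceleration), dimensions [L T^-2]

F has dimensions [L M T^-2] and m has dimensions [M].
The missing factor must have dimensions [L M T^-2] / [M] = [L T^-2], i.e. acceleration (a).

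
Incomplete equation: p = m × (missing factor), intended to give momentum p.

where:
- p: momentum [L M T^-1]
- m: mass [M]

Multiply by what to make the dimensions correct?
v (velocity), dimensions [L T^-1]

p has dimensions [L M T^-1] and m has dimensions [M].
The missing factor must have dimensions [L M T^-1] / [M] = [L T^-1], i.e. velocity (v).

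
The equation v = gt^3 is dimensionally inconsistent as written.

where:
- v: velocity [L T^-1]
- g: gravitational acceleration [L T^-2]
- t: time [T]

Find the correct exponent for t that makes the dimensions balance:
The exponent of t should be 1: v = gt

The LHS v has dimensions [L T^-1]; t has dimensions [T].
As written, the RHS gt^3 (exponent 3 on t) has dimensions [L T], which does not match.
With exponent 1, the RHS gt has dimensions [L T^-1], matching the LHS.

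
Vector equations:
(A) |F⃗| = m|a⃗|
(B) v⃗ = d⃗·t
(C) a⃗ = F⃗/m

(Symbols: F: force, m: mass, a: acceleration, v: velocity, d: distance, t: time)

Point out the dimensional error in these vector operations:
(B) v⃗ = d⃗·t

(A) |F⃗| = m|a⃗|: LHS [L M T^-2], RHS [L M T^-2] ✓ — magnitudes of vectors are scalars
(B) v⃗ = d⃗·t: LHS [L T^-1], RHS [L T] ✗ — velocity is displacement per time; should be d⃗/t
(C) a⃗ = F⃗/m: LHS [L T^-2], RHS [L T^-2] ✓ — force (vector) divided by mass (scalar)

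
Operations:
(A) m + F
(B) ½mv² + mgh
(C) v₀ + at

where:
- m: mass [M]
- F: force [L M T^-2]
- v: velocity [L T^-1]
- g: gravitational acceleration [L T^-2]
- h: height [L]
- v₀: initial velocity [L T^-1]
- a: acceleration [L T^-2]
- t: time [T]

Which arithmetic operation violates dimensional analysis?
(A) m + F

(A) m + F: m [M] and F [L M T^-2] — different dimensions cannot be added/subtracted ✗
(B) ½mv² + mgh: ½mv² [L^2 M T^-2] and mgh [L^2 M T^-2] — same dimensions ✓
(C) v₀ + at: v₀ [L T^-1] and at [L T^-1] — same dimensions ✓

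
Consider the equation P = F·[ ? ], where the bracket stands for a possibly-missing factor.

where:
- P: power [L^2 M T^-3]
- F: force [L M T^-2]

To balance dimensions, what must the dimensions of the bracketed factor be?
[L T^-1] — velocity (e.g. v)

P has dimensions [L^2 M T^-3]; F has dimensions [L M T^-2].
The bracketed factor must supply [L^2 M T^-3] / [L M T^-2] = [L T^-1].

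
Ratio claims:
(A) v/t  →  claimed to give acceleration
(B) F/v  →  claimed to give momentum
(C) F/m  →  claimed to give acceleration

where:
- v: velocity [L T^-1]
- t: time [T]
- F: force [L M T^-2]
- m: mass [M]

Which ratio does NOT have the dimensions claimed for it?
(B) F/v does not give momentum

(A) v/t: [L T^-2] = acceleration [L T^-2] ✓
(B) F/v: [M T^-1] ≠ momentum [L M T^-1] ✗
(C) F/m: [L T^-2] = acceleration [L T^-2] ✓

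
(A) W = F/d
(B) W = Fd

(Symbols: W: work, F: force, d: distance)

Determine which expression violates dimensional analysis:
(A)

(A) W = F/d: LHS [L^2 M T^-2], RHS [M T^-2] ✗
(B) W = Fd: LHS [L^2 M T^-2], RHS [L^2 M T^-2] ✓

Expression (A) W = F/d is dimensionally incorrect.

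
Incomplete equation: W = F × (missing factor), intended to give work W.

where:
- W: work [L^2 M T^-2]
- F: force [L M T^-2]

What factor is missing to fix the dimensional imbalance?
d (distance), dimensions [L]

W has dimensions [L^2 M T^-2] and F has dimensions [L M T^-2].
The missing factor must have dimensions [L^2 M T^-2] / [L M T^-2] = [L], i.e. distance (d).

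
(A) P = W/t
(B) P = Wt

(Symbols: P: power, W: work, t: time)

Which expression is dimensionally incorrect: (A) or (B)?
(B)

(A) P = W/t: LHS [L^2 M T^-3], RHS [L^2 M T^-3] ✓
(B) P = Wt: LHS [L^2 M T^-3], RHS [L^2 M T^-1] ✗

Expression (B) P = Wt is dimensionally incorrect.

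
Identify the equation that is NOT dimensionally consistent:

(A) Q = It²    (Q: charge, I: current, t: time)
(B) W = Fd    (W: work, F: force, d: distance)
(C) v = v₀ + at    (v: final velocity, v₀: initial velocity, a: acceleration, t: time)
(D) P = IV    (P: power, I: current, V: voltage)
(A) Q = It²

The equation (A) Q = It² is dimensionally incorrect.

LHS (Q): [I T]
RHS (It²): [I T^2] ✗

The dimensions do not match. The other three equations balance.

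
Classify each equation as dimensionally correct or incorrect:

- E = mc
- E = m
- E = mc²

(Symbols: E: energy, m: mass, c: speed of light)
Dimensionally correct: E = mc²
Dimensionally incorrect: E = mc, E = m
Ordered (correct first, then incorrect): E = mc², E = mc, E = m

- E = mc: LHS [L^2 M T^-2], RHS [L M T^-1] → incorrect ✗
- E = m: LHS [L^2 M T^-2], RHS [M] → incorrect ✗
- E = mc²: LHS [L^2 M T^-2], RHS [L^2 M T^-2] → correct ✓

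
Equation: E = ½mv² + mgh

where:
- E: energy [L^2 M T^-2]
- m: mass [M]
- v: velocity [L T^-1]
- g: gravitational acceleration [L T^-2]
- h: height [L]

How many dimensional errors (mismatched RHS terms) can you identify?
0

LHS E: [L^2 M T^-2]
- ½mv²: [L^2 M T^-2] ✓
- mgh: [L^2 M T^-2] ✓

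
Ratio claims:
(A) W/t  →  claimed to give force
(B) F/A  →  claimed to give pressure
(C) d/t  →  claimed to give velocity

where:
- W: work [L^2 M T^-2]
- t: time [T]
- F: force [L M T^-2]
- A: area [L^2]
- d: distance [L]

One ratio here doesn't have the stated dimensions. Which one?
(A) W/t does not give force

(A) W/t: [L^2 M T^-3] ≠ force [L M T^-2] ✗
(B) F/A: [L^-1 M T^-2] = pressure [L^-1 M T^-2] ✓
(C) d/t: [L T^-1] = velocity [L T^-1] ✓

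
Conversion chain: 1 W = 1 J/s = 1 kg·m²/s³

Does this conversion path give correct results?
The chain is correct (no errors).

Correct: Watt is Joule per second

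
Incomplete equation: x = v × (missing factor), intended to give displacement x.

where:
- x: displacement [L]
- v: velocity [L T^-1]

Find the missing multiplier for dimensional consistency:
t (time), dimensions [T]

x has dimensions [L] and v has dimensions [L T^-1].
The missing factor must have dimensions [L] / [L T^-1] = [T], i.e. time (t).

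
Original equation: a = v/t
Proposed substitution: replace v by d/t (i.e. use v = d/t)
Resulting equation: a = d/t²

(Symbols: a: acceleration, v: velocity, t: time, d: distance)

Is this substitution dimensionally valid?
Yes

[v] = [L T^-1] and [d/t] = [L T^-1]. These match, so the substitution replaces a quantity by one of the same dimensions and the result a = d/t² has LHS [L T^-2] vs RHS [L T^-2] — still consistent.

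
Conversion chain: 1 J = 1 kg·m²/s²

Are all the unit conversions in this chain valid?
The chain is correct (no errors).

Correct: Joule is defined as kg·m²/s²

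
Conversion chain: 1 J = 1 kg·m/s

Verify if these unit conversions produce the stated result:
The chain is incorrect (it contains an error).

Incorrect: Joule is kg·m²/s², not kg·m/s (that is momentum)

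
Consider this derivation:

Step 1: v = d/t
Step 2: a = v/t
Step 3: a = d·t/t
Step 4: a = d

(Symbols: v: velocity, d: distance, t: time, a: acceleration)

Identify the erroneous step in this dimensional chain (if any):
Step 3

Step 1: v = d/t → LHS [L T^-1], RHS [L T^-1] ✓
Step 2: a = v/t → LHS [L T^-2], RHS [L T^-2] ✓
Step 3: a = d·t/t → LHS [L T^-2], RHS [L] ✗

The first dimensional inconsistency appears in step 3: a = d·t/t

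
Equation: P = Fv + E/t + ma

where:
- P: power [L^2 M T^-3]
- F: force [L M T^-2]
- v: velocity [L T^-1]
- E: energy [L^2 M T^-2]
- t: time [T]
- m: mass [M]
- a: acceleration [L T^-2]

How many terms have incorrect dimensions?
1

LHS P: [L^2 M T^-3]
- Fv: [L^2 M T^-3] ✓
- E/t: [L^2 M T^-3] ✓
- ma: [L M T^-2] ✗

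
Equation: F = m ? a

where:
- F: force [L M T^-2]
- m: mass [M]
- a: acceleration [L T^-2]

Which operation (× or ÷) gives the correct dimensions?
multiplication (×): F = m × a

F [L M T^-2]; m [M]; a [L T^-2].
m × a → [L M T^-2] ✓
m ÷ a → [L^-1 M T^2] ✗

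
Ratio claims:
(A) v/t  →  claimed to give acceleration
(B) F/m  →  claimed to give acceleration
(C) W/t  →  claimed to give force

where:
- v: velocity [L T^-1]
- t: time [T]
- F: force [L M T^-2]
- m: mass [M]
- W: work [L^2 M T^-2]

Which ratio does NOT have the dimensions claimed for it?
(C) W/t does not give force

(A) v/t: [L T^-2] = acceleration [L T^-2] ✓
(B) F/m: [L T^-2] = acceleration [L T^-2] ✓
(C) W/t: [L^2 M T^-3] ≠ force [L M T^-2] ✗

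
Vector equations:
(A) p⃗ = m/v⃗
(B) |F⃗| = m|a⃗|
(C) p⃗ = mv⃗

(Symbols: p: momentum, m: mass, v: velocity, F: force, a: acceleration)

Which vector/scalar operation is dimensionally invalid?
(A) p⃗ = m/v⃗

(A) p⃗ = m/v⃗: LHS [L M T^-1], RHS [L^-1 M T] ✗ — momentum is mass times velocity; should be mv⃗ (and division by a vector is undefined)
(B) |F⃗| = m|a⃗|: LHS [L M T^-2], RHS [L M T^-2] ✓ — magnitudes of vectors are scalars
(C) p⃗ = mv⃗: LHS [L M T^-1], RHS [L M T^-1] ✓ — mass (scalar) times velocity (vector)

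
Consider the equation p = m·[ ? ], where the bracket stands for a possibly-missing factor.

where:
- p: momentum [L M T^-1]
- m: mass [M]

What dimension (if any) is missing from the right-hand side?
[L T^-1] — velocity (e.g. v)

p has dimensions [L M T^-1]; m has dimensions [M].
The bracketed factor must supply [L M T^-1] / [M] = [L T^-1].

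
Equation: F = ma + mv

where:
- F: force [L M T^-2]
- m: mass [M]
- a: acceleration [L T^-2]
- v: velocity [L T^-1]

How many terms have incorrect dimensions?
1

LHS F: [L M T^-2]
- ma: [L M T^-2] ✓
- mv: [L M T^-1] ✗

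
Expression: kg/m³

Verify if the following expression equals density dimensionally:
Yes

The expression kg/m³ has dimensions [L^-3 M], which is exactly density [L^-3 M].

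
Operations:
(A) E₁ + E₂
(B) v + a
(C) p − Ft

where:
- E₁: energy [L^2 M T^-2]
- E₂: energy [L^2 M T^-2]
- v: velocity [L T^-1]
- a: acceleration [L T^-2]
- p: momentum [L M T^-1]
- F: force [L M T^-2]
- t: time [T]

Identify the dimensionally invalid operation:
(B) v + a

(A) E₁ + E₂: E₁ [L^2 M T^-2] and E₂ [L^2 M T^-2] — same dimensions ✓
(B) v + a: v [L T^-1] and a [L T^-2] — different dimensions cannot be added/subtracted ✗
(C) p − Ft: p [L M T^-1] and Ft [L M T^-1] — same dimensions ✓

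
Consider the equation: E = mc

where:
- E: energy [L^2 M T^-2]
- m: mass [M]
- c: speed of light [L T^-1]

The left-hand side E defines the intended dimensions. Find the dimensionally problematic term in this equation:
The right-hand side term mc

E has dimensions [L^2 M T^-2], but mc has dimensions [L M T^-1], so the term mc is dimensionally wrong for E.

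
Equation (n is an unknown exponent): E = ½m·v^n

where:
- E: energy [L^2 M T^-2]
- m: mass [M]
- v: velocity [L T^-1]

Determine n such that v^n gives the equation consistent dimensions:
n = 2

E has dimensions [L^2 M T^-2]; v has dimensions [L T^-1].
The rest of the RHS has dimensions [M], so v^n must supply [L^2 T^-2].
With n = 2: ½m·v^2 has dimensions [L^2 M T^-2], matching the LHS ✓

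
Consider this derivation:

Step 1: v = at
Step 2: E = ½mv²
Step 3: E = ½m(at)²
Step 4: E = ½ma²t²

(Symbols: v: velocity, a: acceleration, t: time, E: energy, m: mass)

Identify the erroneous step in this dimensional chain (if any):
No step introduces an error — all steps are dimensionally consistent.

Step 1: v = at → LHS [L T^-1], RHS [L T^-1] ✓
Step 2: E = ½mv² → LHS [L^2 M T^-2], RHS [L^2 M T^-2] ✓
Step 3: E = ½m(at)² → LHS [L^2 M T^-2], RHS [L^2 M T^-2] ✓
Step 4: E = ½ma²t² → LHS [L^2 M T^-2], RHS [L^2 M T^-2] ✓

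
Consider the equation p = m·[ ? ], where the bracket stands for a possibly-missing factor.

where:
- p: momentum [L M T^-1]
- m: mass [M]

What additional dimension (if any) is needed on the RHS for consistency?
[L T^-1] — velocity (e.g. v)

p has dimensions [L M T^-1]; m has dimensions [M].
The bracketed factor must supply [L M T^-1] / [M] = [L T^-1].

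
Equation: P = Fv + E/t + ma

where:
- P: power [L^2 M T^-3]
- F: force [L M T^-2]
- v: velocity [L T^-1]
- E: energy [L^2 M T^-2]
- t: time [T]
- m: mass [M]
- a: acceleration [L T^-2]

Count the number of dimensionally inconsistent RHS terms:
1

LHS P: [L^2 M T^-3]
- Fv: [L^2 M T^-3] ✓
- E/t: [L^2 M T^-3] ✓
- ma: [L M T^-2] ✗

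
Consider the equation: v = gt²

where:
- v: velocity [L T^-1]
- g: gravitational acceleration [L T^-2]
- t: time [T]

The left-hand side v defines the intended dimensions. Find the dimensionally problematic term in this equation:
The right-hand side term gt²

v has dimensions [L T^-1], but gt² has dimensions [L], so the term gt² is dimensionally wrong for v.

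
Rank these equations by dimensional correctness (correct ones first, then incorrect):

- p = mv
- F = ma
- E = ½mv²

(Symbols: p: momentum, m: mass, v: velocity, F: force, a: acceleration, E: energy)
Dimensionally correct: p = mv, F = ma, E = ½mv²
Dimensionally incorrect: none
Ordered (correct first, then incorrect): p = mv, F = ma, E = ½mv²

- p = mv: LHS [L M T^-1], RHS [L M T^-1] → correct ✓
- F = ma: LHS [L M T^-2], RHS [L M T^-2] → correct ✓
- E = ½mv²: LHS [L^2 M T^-2], RHS [L^2 M T^-2] → correct ✓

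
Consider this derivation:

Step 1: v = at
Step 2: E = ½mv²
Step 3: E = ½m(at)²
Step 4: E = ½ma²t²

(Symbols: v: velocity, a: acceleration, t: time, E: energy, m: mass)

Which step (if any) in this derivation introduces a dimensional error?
No step introduces an error — all steps are dimensionally consistent.

Step 1: v = at → LHS [L T^-1], RHS [L T^-1] ✓
Step 2: E = ½mv² → LHS [L^2 M T^-2], RHS [L^2 M T^-2] ✓
Step 3: E = ½m(at)² → LHS [L^2 M T^-2], RHS [L^2 M T^-2] ✓
Step 4: E = ½ma²t² → LHS [L^2 M T^-2], RHS [L^2 M T^-2] ✓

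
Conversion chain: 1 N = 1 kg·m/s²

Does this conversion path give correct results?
The chain is correct (no errors).

Correct: Newton is defined as kg·m/s²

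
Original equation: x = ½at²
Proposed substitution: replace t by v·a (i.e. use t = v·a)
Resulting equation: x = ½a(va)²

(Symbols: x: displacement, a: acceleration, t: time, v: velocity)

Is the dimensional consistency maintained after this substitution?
No

[t] = [T] and [v·a] = [L^2 T^-3]. These differ, so the substitution replaces a quantity by one of different dimensions and the result x = ½a(va)² has LHS [L] vs RHS [L^5 T^-8] — inconsistent.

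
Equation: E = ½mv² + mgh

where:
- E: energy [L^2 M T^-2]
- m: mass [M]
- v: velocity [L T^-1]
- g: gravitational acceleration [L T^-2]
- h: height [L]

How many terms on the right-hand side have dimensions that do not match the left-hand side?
0

LHS E: [L^2 M T^-2]
- ½mv²: [L^2 M T^-2] ✓
- mgh: [L^2 M T^-2] ✓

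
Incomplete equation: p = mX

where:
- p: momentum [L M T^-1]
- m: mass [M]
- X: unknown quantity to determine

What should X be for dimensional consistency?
X = v (velocity), dimensions [L T^-1]

p has dimensions [L M T^-1]; the rest of the RHS (m) has dimensions [M].
So X must have dimensions [L T^-1] — X = v (velocity).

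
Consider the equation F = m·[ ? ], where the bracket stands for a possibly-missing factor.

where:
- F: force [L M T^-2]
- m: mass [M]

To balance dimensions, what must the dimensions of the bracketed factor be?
[L T^-2] — acceleration (e.g. a)

F has dimensions [L M T^-2]; m has dimensions [M].
The bracketed factor must supply [L M T^-2] / [M] = [L T^-2].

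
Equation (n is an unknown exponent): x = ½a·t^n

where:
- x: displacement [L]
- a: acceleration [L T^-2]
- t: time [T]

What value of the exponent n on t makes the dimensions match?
n = 2

x has dimensions [L]; t has dimensions [T].
The rest of the RHS has dimensions [L T^-2], so t^n must supply [T^2].
With n = 2: ½a·t^2 has dimensions [L], matching the LHS ✓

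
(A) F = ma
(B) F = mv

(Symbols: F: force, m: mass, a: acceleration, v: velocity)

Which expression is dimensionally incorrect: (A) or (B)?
(B)

(A) F = ma: LHS [L M T^-2], RHS [L M T^-2] ✓
(B) F = mv: LHS [L M T^-2], RHS [L M T^-1] ✗

Expression (B) F = mv is dimensionally incorrect.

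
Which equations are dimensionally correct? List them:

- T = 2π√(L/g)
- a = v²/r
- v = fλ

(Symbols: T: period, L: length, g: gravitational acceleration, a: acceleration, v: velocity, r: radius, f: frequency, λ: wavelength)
Dimensionally correct: T = 2π√(L/g), a = v²/r, v = fλ
Dimensionally incorrect: none
Ordered (correct first, then incorrect): T = 2π√(L/g), a = v²/r, v = fλ

- T = 2π√(L/g): LHS [T], RHS [T] → correct ✓
- a = v²/r: LHS [L T^-2], RHS [L T^-2] → correct ✓
- v = fλ: LHS [L T^-1], RHS [L T^-1] → correct ✓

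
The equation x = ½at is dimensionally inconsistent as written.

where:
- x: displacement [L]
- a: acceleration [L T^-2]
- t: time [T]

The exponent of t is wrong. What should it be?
The exponent of t should be 2: x = ½at^2

The LHS x has dimensions [L]; t has dimensions [T].
As written, the RHS ½at (exponent 1 on t) has dimensions [L T^-1], which does not match.
With exponent 2, the RHS ½at^2 has dimensions [L], matching the LHS.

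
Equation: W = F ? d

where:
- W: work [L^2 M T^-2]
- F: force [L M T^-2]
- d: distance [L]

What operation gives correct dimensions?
multiplication (×): W = F × d

W [L^2 M T^-2]; F [L M T^-2]; d [L].
F × d → [L^2 M T^-2] ✓
F ÷ d → [M T^-2] ✗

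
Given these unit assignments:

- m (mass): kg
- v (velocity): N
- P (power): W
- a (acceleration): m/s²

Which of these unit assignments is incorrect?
v

The variable v (velocity) should have units m/s, not N.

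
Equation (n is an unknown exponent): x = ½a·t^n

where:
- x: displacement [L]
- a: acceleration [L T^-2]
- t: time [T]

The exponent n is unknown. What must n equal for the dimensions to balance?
n = 2

x has dimensions [L]; t has dimensions [T].
The rest of the RHS has dimensions [L T^-2], so t^n must supply [T^2].
With n = 2: ½a·t^2 has dimensions [L], matching the LHS ✓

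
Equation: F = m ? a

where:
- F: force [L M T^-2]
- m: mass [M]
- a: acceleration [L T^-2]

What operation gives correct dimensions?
multiplication (×): F = m × a

F [L M T^-2]; m [M]; a [L T^-2].
m × a → [L M T^-2] ✓
m ÷ a → [L^-1 M T^2] ✗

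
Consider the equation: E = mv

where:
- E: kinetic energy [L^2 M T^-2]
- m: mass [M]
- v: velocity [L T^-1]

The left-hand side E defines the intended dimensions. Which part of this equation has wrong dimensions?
The right-hand side term mv

E has dimensions [L^2 M T^-2], but mv has dimensions [L M T^-1], so the term mv is dimensionally wrong for E.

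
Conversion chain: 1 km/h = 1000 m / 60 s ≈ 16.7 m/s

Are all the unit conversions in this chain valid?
The chain is incorrect (it contains an error).

Incorrect: 1 h = 3600 s, not 60 s (1 km/h ≈ 0.278 m/s)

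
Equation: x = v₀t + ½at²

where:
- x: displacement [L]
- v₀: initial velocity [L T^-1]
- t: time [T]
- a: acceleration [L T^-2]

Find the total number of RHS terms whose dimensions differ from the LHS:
0

LHS x: [L]
- v₀t: [L] ✓
- ½at²: [L] ✓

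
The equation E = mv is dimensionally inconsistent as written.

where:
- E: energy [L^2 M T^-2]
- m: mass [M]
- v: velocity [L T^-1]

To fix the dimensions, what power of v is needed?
The exponent of v should be 2: E = mv^2

The LHS E has dimensions [L^2 M T^-2]; v has dimensions [L T^-1].
As written, the RHS mv (exponent 1 on v) has dimensions [L M T^-1], which does not match.
With exponent 2, the RHS mv^2 has dimensions [L^2 M T^-2], matching the LHS.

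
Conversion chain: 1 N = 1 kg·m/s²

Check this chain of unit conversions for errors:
The chain is correct (no errors).

Correct: Newton is defined as kg·m/s²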